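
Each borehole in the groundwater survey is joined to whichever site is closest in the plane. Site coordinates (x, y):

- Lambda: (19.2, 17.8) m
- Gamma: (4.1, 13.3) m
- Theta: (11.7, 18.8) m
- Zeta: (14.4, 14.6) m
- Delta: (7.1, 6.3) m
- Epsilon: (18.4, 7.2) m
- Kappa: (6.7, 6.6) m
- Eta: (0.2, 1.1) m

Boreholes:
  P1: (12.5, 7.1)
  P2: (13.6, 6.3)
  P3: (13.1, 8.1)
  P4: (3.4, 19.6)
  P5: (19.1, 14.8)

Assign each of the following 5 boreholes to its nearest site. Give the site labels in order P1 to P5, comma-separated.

P1 → Delta (d²=29.80)
P2 → Epsilon (d²=23.85)
P3 → Epsilon (d²=28.90)
P4 → Gamma (d²=40.18)
P5 → Lambda (d²=9.01)

Delta, Epsilon, Epsilon, Gamma, Lambda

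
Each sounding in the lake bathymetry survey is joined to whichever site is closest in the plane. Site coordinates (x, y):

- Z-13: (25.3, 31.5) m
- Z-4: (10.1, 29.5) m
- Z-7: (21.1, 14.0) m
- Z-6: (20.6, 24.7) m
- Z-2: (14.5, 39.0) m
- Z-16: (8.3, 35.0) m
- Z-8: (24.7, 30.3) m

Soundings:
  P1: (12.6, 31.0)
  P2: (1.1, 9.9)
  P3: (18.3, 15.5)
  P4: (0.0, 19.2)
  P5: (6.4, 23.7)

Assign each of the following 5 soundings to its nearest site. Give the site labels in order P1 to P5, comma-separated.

P1 → Z-4 (d²=8.50)
P2 → Z-7 (d²=416.81)
P3 → Z-7 (d²=10.09)
P4 → Z-4 (d²=208.10)
P5 → Z-4 (d²=47.33)

Z-4, Z-7, Z-7, Z-4, Z-4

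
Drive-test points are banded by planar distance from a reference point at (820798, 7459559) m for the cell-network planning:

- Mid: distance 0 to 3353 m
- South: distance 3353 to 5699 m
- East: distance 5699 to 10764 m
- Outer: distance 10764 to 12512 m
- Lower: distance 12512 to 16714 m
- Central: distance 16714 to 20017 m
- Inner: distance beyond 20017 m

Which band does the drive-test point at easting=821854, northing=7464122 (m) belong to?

South

Distance = √((821854−820798)² + (7464122−7459559)²) = √(1115136.000 + 20820969.000) = 4683.600 m.
3353 ≤ 4683.600 < 5699 → South.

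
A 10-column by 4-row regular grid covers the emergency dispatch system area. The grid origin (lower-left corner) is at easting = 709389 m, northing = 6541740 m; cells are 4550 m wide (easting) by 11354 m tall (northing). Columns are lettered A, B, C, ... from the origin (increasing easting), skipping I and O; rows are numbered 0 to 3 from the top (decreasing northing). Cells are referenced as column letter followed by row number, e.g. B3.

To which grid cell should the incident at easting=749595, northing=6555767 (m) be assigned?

J2

Column index: ⌊(749595 − 709389) / 4550⌋ = ⌊8.836⌋ = 8 → column J
Row offset from origin: ⌊(6555767 − 6541740) / 11354⌋ = ⌊1.235⌋ = 1 → row 2 (counted from top)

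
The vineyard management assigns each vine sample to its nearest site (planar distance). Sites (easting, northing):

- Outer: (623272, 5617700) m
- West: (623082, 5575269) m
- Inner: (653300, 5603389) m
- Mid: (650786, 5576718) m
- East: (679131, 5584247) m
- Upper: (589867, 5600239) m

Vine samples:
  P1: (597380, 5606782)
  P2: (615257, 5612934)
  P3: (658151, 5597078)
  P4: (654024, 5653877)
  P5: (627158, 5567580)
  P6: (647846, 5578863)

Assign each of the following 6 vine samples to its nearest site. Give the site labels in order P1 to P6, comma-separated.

Upper, Outer, Inner, Outer, West, Mid

P1 → Upper (d²=99256018.00)
P2 → Outer (d²=86954981.00)
P3 → Inner (d²=63360922.00)
P4 → Outer (d²=2254460833.00)
P5 → West (d²=75734497.00)
P6 → Mid (d²=13244625.00)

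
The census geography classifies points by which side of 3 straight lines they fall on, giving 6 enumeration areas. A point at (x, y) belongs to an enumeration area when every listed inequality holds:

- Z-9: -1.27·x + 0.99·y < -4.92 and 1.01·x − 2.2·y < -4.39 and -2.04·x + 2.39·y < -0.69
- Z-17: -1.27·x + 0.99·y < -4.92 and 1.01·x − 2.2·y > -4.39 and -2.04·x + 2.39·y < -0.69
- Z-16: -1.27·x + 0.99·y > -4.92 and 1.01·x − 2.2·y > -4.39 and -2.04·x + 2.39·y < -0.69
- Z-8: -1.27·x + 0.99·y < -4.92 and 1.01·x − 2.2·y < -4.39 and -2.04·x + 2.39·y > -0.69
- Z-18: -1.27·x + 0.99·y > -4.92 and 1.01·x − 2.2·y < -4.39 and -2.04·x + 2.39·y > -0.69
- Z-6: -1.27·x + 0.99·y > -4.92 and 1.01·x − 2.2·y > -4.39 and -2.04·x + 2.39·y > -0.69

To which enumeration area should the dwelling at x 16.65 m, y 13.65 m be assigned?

Z-9

-1.27·16.65 + 0.99·13.65 = -7.632, which is < -4.92
1.01·16.65 − 2.2·13.65 = -13.214, which is < -4.39
-2.04·16.65 + 2.39·13.65 = -1.343, which is < -0.69
This sign pattern matches Z-9.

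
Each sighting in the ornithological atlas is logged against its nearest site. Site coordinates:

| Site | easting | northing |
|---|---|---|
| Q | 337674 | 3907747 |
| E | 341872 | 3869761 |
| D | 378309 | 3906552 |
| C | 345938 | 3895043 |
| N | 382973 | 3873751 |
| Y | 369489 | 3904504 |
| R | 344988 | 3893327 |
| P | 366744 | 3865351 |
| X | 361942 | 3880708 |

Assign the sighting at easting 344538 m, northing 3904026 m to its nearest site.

Q

Squared distances to each site:
Q: 60960337.000; E: 1181197781.000; D: 1146861117.000; C: 82654289.000; N: 2393824850.000; Y: 622780885.000; R: 114671101.000; P: 1988862061.000; X: 846628340.000.
Minimum at Q.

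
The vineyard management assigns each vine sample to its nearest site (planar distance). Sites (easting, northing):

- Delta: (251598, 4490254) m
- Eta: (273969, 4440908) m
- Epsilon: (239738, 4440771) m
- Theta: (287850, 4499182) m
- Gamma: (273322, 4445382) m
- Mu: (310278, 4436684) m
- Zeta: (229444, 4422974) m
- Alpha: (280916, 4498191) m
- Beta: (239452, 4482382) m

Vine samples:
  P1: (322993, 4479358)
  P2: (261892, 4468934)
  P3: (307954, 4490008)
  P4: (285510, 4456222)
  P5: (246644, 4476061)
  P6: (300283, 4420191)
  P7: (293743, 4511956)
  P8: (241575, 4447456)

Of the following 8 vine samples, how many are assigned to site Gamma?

1

P1 → Theta
P2 → Delta
P3 → Theta
P4 → Gamma
P5 → Beta
P6 → Mu
P7 → Theta
P8 → Epsilon
1 of the 8 goes to Gamma.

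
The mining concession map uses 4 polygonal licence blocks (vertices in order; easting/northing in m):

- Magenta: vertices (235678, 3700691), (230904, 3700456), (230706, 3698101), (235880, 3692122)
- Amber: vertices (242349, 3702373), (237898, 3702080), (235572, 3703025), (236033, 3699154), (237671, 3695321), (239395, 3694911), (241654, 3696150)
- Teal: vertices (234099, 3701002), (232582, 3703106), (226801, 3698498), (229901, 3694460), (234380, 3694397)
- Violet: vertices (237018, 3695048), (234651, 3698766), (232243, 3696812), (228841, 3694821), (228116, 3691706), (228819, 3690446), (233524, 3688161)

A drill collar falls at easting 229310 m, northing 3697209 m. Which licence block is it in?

Cast a ray rightward from (229310, 3697209). For each polygon, the edges (by vertex number in listed order) whose endpoints lie on opposite sides of northing = 3697209, where each meets that height, and whether that is right or left of the point:
Magenta: 3–4 at easting≈231477.9 (right), 4–1 at easting≈235760.1 (right) → 2 crossings.
Amber: 4–5 at easting≈236864.2 (right), 7–1 at easting≈241772.3 (right) → 2 crossings.
Teal: 3–4 at easting≈227790.6 (left), 5–1 at easting≈234260.4 (right) → 1 crossing.
Violet: 1–2 at easting≈235642.2 (right), 2–3 at easting≈232732.2 (right) → 2 crossings.
Only Teal has an odd count, so the point is inside Teal.

Teal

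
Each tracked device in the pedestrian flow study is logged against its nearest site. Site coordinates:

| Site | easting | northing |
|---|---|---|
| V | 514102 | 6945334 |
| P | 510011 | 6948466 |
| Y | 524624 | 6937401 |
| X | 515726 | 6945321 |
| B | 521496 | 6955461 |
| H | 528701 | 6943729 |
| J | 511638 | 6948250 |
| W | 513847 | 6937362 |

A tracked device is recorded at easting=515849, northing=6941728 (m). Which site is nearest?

X

Squared distances to each site:
V: 16055245.000; P: 79482888.000; Y: 95723554.000; X: 12924778.000; B: 220483898.000; H: 169177905.000; J: 60269005.000; W: 23069960.000.
Minimum at X.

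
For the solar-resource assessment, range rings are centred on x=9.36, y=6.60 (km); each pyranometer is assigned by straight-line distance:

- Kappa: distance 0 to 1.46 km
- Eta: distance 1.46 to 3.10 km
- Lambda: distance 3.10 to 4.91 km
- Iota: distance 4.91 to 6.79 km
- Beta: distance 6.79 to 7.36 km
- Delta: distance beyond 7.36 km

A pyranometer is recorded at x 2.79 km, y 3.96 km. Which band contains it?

Distance = √((2.79−9.36)² + (3.96−6.60)²) = √(43.165 + 6.970) = 7.081 km.
6.79 ≤ 7.081 < 7.36 → Beta.

Beta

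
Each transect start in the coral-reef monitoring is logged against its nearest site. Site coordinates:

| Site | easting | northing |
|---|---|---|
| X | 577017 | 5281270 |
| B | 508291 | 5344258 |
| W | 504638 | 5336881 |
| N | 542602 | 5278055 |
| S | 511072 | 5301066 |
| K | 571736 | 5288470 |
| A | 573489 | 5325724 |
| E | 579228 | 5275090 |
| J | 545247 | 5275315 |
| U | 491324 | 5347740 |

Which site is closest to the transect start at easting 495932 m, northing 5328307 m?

W

Squared distances to each site:
X: 8787256594.000; B: 407179282.000; W: 149307912.000; N: 4703352404.000; S: 971291681.000; K: 7333232985.000; A: 6021760138.000; E: 9770272705.000; J: 5240121289.000; U: 398875153.000.
Minimum at W.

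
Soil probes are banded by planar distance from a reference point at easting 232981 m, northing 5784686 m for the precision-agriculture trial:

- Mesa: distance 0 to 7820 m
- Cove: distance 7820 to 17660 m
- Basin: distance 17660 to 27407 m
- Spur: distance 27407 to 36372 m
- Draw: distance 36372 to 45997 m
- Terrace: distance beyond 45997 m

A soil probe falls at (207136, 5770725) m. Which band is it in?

Spur

Distance = √((207136−232981)² + (5770725−5784686)²) = √(667964025.000 + 194909521.000) = 29374.709 m.
27407 ≤ 29374.709 < 36372 → Spur.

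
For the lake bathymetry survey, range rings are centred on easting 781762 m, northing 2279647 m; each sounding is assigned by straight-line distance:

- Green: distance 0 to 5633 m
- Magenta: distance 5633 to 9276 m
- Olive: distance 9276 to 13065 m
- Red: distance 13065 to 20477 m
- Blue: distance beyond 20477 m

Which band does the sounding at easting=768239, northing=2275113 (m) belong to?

Red

Distance = √((768239−781762)² + (2275113−2279647)²) = √(182871529.000 + 20557156.000) = 14262.843 m.
13065 ≤ 14262.843 < 20477 → Red.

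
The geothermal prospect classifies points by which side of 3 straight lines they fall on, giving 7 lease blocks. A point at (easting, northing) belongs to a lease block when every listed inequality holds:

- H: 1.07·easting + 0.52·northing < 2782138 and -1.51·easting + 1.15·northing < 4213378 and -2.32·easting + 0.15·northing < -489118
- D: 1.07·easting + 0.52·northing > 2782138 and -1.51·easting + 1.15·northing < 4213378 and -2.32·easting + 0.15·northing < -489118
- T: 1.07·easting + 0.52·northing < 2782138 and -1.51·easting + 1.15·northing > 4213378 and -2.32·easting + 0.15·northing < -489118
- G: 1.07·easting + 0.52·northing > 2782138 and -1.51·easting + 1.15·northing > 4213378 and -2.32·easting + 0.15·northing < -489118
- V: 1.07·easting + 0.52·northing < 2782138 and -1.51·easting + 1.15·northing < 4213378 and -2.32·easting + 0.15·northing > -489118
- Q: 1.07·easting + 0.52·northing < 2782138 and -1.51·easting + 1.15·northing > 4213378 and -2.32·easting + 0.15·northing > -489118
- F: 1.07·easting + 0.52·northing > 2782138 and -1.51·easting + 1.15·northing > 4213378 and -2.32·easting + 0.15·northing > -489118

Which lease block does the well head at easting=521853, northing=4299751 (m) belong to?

D

1.07·521853 + 0.52·4299751 = 2794253.230, which is > 2782138
-1.51·521853 + 1.15·4299751 = 4156715.620, which is < 4213378
-2.32·521853 + 0.15·4299751 = -565736.310, which is < -489118
This sign pattern matches D.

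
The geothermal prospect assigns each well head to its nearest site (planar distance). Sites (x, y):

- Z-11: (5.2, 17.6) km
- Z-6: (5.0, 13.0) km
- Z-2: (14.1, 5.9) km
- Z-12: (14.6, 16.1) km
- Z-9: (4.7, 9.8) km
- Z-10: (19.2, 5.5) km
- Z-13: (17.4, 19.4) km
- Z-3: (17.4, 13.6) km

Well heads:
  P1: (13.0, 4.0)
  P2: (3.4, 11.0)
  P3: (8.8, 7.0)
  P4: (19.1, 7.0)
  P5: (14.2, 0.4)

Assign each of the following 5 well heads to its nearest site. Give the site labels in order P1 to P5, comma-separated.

Z-2, Z-9, Z-9, Z-10, Z-2

P1 → Z-2 (d²=4.82)
P2 → Z-9 (d²=3.13)
P3 → Z-9 (d²=24.65)
P4 → Z-10 (d²=2.26)
P5 → Z-2 (d²=30.26)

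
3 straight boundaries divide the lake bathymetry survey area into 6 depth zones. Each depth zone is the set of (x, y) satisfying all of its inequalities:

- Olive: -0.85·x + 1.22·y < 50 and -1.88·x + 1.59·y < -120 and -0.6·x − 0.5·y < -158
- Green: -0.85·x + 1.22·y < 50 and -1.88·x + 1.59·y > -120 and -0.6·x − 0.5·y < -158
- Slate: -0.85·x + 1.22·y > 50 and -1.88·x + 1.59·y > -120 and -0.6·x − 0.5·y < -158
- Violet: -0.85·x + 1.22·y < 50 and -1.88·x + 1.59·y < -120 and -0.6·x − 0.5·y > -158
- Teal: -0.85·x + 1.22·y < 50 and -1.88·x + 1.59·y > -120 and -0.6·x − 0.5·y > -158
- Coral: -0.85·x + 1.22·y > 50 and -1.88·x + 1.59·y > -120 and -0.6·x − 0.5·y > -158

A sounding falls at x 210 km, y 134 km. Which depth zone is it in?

-0.85·210 + 1.22·134 = -15.020, which is < 50
-1.88·210 + 1.59·134 = -181.740, which is < -120
-0.6·210 − 0.5·134 = -193.000, which is < -158
This sign pattern matches Olive.

Olive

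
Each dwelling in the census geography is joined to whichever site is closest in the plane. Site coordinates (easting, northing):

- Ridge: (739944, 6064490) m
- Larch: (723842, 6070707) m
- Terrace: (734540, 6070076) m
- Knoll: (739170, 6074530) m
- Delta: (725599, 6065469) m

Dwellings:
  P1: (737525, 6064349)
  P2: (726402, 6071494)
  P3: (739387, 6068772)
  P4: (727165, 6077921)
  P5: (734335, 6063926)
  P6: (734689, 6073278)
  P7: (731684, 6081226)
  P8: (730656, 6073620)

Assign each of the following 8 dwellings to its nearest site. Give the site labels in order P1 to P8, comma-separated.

Ridge, Larch, Ridge, Larch, Ridge, Terrace, Knoll, Terrace

P1 → Ridge (d²=5871442.00)
P2 → Larch (d²=7172969.00)
P3 → Ridge (d²=18645773.00)
P4 → Larch (d²=63084125.00)
P5 → Ridge (d²=31778977.00)
P6 → Terrace (d²=10275005.00)
P7 → Knoll (d²=100876612.00)
P8 → Terrace (d²=27645392.00)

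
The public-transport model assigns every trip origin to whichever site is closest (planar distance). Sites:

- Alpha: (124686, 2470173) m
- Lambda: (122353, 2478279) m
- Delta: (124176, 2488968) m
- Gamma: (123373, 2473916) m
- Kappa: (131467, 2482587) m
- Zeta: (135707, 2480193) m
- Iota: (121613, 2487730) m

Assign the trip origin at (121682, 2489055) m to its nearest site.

Iota

Squared distances to each site:
Alpha: 365553940.000; Lambda: 116572417.000; Delta: 6227605.000; Gamma: 232048802.000; Kappa: 137581249.000; Zeta: 275235669.000; Iota: 1760386.000.
Minimum at Iota.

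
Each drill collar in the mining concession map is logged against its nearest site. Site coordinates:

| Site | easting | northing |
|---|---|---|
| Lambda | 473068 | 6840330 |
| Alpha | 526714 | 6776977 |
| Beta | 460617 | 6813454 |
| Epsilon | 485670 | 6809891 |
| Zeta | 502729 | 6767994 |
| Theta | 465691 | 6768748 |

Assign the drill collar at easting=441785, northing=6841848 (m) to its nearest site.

Lambda

Squared distances to each site:
Lambda: 980930413.000; Alpha: 11421181682.000; Beta: 1160863460.000; Epsilon: 2947143074.000; Zeta: 9168584452.000; Theta: 5915106836.000.
Minimum at Lambda.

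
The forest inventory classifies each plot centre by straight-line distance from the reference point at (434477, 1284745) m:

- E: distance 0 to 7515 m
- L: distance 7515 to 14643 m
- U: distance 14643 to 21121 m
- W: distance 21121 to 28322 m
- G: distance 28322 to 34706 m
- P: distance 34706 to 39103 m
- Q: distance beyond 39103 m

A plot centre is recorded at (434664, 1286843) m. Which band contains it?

E

Distance = √((434664−434477)² + (1286843−1284745)²) = √(34969.000 + 4401604.000) = 2106.317 m.
0 ≤ 2106.317 < 7515 → E.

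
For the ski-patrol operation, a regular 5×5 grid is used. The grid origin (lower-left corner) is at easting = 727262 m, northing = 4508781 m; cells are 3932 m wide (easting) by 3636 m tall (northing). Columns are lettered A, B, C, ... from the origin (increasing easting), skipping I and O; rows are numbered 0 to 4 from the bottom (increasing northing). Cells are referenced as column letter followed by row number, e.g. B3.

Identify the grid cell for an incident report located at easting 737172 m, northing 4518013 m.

C2

Column index: ⌊(737172 − 727262) / 3932⌋ = ⌊2.520⌋ = 2 → column C
Row offset from origin: ⌊(4518013 − 4508781) / 3636⌋ = ⌊2.539⌋ = 2 → row 2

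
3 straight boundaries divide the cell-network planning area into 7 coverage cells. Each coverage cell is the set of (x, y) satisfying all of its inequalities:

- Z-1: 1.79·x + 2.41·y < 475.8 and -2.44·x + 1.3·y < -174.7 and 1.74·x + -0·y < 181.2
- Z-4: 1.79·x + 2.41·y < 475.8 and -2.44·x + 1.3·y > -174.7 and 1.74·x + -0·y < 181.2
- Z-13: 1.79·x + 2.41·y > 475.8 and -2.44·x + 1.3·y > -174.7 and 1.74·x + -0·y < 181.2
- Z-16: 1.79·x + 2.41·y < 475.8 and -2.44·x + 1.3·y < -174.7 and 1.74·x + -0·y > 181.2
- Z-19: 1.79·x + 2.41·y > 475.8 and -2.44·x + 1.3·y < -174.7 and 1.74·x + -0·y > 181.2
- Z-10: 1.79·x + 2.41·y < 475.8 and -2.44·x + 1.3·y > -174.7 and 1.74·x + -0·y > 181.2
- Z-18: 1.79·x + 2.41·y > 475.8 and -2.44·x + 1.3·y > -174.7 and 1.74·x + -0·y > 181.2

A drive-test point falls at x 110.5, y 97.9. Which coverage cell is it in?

1.79·110.5 + 2.41·97.9 = 433.734, which is < 475.8
-2.44·110.5 + 1.3·97.9 = -142.350, which is > -174.7
1.74·110.5 + -0·97.9 = 192.270, which is > 181.2
This sign pattern matches Z-10.

Z-10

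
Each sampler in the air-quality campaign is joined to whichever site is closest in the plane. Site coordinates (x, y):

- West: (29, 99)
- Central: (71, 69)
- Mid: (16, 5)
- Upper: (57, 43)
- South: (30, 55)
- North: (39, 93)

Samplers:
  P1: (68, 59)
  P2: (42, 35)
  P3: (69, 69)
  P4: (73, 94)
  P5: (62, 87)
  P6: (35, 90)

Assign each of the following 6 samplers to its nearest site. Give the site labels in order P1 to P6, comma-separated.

Central, Upper, Central, Central, Central, North

P1 → Central (d²=109.00)
P2 → Upper (d²=289.00)
P3 → Central (d²=4.00)
P4 → Central (d²=629.00)
P5 → Central (d²=405.00)
P6 → North (d²=25.00)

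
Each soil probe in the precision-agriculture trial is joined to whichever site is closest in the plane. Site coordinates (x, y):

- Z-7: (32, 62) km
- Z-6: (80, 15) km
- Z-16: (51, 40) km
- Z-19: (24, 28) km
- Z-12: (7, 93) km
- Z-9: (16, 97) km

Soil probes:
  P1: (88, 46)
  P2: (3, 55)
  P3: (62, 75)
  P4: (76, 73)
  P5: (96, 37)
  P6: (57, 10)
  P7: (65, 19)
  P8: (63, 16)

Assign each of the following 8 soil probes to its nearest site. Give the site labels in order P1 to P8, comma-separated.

P1 → Z-6 (d²=1025.00)
P2 → Z-7 (d²=890.00)
P3 → Z-7 (d²=1069.00)
P4 → Z-16 (d²=1714.00)
P5 → Z-6 (d²=740.00)
P6 → Z-6 (d²=554.00)
P7 → Z-6 (d²=241.00)
P8 → Z-6 (d²=290.00)

Z-6, Z-7, Z-7, Z-16, Z-6, Z-6, Z-6, Z-6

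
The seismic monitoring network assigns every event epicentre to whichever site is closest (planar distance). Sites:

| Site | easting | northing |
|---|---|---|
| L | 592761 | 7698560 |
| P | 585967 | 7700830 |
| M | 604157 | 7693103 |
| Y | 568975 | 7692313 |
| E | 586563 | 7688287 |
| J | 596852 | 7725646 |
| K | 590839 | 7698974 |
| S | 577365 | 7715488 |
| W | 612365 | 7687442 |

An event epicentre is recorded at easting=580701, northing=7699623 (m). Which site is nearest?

Squared distances to each site:
L: 146573569.000; P: 29187605.000; M: 592694336.000; Y: 190935176.000; E: 162867940.000; J: 938051330.000; K: 103200245.000; S: 262827121.000; W: 1150985657.000.
Minimum at P.

P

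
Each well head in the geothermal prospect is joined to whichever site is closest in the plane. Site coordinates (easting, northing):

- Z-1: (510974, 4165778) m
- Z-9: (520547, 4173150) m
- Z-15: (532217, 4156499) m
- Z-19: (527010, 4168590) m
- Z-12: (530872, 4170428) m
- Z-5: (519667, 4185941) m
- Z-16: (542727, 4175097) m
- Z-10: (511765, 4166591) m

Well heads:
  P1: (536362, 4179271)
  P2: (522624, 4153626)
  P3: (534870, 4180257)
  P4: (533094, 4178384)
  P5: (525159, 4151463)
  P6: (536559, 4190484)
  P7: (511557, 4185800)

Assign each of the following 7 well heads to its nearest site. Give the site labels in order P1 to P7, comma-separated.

P1 → Z-16 (d²=57935501.00)
P2 → Z-15 (d²=100279778.00)
P3 → Z-16 (d²=88358049.00)
P4 → Z-12 (d²=68235220.00)
P5 → Z-15 (d²=75176660.00)
P6 → Z-16 (d²=274803993.00)
P7 → Z-5 (d²=65791981.00)

Z-16, Z-15, Z-16, Z-12, Z-15, Z-16, Z-5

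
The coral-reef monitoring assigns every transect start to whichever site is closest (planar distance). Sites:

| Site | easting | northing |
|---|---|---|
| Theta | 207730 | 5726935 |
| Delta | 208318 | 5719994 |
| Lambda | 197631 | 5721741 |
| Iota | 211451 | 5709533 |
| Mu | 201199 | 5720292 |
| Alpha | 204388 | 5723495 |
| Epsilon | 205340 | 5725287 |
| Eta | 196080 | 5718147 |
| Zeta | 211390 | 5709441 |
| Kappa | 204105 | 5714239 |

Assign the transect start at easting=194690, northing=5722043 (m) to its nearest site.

Squared distances to each site:
Theta: 193973264.000; Delta: 189920785.000; Lambda: 8740685.000; Iota: 437431221.000; Mu: 45433082.000; Alpha: 96159508.000; Epsilon: 123946036.000; Eta: 17110916.000; Zeta: 437700404.000; Kappa: 149544641.000.
Minimum at Lambda.

Lambda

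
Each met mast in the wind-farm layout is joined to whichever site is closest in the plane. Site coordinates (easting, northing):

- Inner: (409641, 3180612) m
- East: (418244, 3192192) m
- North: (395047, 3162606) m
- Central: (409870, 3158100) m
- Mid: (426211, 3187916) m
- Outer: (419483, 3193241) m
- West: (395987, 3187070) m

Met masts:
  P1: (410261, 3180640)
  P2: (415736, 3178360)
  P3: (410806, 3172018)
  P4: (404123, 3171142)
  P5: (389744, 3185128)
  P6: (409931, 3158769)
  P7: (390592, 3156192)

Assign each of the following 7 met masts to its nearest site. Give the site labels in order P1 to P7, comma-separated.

Inner, Inner, Inner, Inner, West, Central, North

P1 → Inner (d²=385184.00)
P2 → Inner (d²=42220529.00)
P3 → Inner (d²=75214061.00)
P4 → Inner (d²=120129224.00)
P5 → West (d²=42746413.00)
P6 → Central (d²=451282.00)
P7 → North (d²=60986421.00)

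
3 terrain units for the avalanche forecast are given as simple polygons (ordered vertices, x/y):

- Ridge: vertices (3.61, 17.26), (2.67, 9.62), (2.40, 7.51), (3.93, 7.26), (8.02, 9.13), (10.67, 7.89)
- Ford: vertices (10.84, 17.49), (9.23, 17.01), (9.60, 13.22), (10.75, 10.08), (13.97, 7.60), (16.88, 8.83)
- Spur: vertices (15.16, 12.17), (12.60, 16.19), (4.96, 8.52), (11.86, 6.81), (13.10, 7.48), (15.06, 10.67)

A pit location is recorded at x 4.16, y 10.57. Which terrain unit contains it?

Cast a ray rightward from (4.16, 10.57). For each polygon, the edges (by vertex number in listed order) whose endpoints lie on opposite sides of y = 10.57, where each meets that height, and whether that is right or left of the point:
Ridge: 1–2 at x≈2.787 (left), 6–1 at x≈8.651 (right) → 1 crossing.
Ford: 3–4 at x≈10.571 (right), 6–1 at x≈15.666 (right) → 2 crossings.
Spur: 2–3 at x≈7.002 (right), 5–6 at x≈14.999 (right) → 2 crossings.
Only Ridge has an odd count, so the point is inside Ridge.

Ridge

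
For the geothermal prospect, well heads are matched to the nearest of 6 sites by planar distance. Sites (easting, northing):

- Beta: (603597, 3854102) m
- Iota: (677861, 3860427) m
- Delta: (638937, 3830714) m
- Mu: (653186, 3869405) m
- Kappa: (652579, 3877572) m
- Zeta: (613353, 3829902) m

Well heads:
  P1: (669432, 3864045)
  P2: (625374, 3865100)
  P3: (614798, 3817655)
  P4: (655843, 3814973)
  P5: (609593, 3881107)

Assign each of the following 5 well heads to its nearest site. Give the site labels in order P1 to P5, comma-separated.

P1 → Iota (d²=84137965.00)
P2 → Beta (d²=595193733.00)
P3 → Zeta (d²=152077034.00)
P4 → Delta (d²=533591917.00)
P5 → Beta (d²=765222041.00)

Iota, Beta, Zeta, Delta, Beta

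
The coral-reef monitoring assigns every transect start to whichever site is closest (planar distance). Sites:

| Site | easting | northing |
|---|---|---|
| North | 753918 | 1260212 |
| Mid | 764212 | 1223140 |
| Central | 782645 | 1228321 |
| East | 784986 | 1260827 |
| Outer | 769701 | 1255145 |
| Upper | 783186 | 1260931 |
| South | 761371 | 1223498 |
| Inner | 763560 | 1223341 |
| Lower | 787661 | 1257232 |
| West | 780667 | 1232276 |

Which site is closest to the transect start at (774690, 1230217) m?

Squared distances to each site:
North: 1331176009.000; Mid: 159872413.000; Central: 66876841.000; East: 1042979716.000; Outer: 646295305.000; Upper: 1015531812.000; South: 222540722.000; Inner: 171156276.000; Lower: 898057066.000; West: 39964010.000.
Minimum at West.

West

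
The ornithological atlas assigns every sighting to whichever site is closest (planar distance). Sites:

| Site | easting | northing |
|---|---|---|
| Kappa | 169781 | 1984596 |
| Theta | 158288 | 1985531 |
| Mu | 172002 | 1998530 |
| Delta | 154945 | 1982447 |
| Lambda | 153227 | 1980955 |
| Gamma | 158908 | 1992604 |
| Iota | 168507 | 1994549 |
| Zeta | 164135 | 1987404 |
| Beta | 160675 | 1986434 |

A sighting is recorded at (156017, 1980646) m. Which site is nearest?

Delta

Squared distances to each site:
Kappa: 205050196.000; Theta: 29020666.000; Mu: 575357681.000; Delta: 4392785.000; Lambda: 7879581.000; Gamma: 151351645.000; Iota: 349293509.000; Zeta: 111572488.000; Beta: 55197908.000.
Minimum at Delta.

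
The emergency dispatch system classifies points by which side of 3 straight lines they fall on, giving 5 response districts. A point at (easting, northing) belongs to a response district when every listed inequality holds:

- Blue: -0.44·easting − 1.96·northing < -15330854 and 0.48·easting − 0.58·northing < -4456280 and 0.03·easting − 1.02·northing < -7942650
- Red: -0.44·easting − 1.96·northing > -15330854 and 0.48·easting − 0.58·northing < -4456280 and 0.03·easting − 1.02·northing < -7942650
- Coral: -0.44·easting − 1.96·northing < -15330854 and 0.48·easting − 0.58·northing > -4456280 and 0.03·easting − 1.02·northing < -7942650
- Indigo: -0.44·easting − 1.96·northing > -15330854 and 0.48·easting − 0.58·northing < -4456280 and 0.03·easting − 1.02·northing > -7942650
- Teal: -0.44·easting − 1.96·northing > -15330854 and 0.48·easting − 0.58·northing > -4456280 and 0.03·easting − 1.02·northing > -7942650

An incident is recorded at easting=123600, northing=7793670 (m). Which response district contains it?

-0.44·123600 − 1.96·7793670 = -15329977.200, which is > -15330854
0.48·123600 − 0.58·7793670 = -4461000.600, which is < -4456280
0.03·123600 − 1.02·7793670 = -7945835.400, which is < -7942650
This sign pattern matches Red.

Red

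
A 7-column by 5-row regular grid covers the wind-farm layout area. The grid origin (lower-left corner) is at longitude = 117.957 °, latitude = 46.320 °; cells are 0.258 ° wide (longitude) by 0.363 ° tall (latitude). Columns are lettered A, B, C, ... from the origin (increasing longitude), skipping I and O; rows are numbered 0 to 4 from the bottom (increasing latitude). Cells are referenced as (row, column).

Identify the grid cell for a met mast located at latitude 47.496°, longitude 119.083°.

Column index: ⌊(119.083 − 117.957) / 0.258⌋ = ⌊4.364⌋ = 4 → column E
Row offset from origin: ⌊(47.496 − 46.320) / 0.363⌋ = ⌊3.240⌋ = 3 → row 3

(3, E)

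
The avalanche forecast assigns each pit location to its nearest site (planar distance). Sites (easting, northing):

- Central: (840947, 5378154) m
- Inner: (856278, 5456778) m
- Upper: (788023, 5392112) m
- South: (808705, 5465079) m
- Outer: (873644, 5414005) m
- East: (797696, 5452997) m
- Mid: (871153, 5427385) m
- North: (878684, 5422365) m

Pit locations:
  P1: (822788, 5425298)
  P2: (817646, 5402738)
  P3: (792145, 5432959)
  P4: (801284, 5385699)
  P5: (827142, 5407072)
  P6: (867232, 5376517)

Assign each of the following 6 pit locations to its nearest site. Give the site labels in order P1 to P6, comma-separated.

East, Upper, East, Upper, Central, Central

P1 → East (d²=1396843065.00)
P2 → Upper (d²=990434005.00)
P3 → East (d²=432335045.00)
P4 → Upper (d²=216980690.00)
P5 → Central (d²=1026828749.00)
P6 → Central (d²=693580994.00)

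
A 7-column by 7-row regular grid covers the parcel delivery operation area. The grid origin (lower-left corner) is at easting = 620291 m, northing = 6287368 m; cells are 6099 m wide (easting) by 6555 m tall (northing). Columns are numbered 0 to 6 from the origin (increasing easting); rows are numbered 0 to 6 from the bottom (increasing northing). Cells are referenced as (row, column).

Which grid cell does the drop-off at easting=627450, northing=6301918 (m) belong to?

Column index: ⌊(627450 − 620291) / 6099⌋ = ⌊1.174⌋ = 1
Row offset from origin: ⌊(6301918 − 6287368) / 6555⌋ = ⌊2.220⌋ = 2 → row 2

(2, 1)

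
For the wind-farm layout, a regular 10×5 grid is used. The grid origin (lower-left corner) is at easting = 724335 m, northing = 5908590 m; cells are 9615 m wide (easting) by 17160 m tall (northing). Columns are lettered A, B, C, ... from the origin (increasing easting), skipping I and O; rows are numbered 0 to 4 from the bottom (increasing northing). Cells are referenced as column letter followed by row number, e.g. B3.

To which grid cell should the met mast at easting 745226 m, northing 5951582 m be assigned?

C2

Column index: ⌊(745226 − 724335) / 9615⌋ = ⌊2.173⌋ = 2 → column C
Row offset from origin: ⌊(5951582 − 5908590) / 17160⌋ = ⌊2.505⌋ = 2 → row 2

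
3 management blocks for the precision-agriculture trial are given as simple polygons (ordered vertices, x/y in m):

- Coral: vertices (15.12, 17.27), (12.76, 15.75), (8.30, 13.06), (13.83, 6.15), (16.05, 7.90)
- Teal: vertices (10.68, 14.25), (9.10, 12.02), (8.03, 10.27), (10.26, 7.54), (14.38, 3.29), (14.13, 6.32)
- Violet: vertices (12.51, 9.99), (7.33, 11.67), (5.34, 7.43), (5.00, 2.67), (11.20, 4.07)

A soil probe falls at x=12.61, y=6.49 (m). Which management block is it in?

Cast a ray rightward from (12.61, 6.49). For each polygon, the edges (by vertex number in listed order) whose endpoints lie on opposite sides of y = 6.49, where each meets that height, and whether that is right or left of the point:
Coral: 3–4 at x≈13.558 (right), 4–5 at x≈14.261 (right) → 2 crossings.
Teal: 4–5 at x≈11.278 (left), 6–1 at x≈14.056 (right) → 1 crossing.
Violet: 3–4 at x≈5.273 (left), 5–1 at x≈11.736 (left) → 0 crossings.
Only Teal has an odd count, so the point is inside Teal.

Teal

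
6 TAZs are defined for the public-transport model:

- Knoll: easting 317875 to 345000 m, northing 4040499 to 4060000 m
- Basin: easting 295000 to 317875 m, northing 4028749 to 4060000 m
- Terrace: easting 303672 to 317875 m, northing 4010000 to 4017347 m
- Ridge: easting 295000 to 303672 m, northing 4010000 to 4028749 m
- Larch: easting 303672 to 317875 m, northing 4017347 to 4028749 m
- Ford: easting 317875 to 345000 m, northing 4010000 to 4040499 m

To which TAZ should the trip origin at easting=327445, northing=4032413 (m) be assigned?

The point has easting = 327445 and northing = 4032413.
Only Ford satisfies 317875 ≤ easting ≤ 345000 and 4010000 ≤ northing ≤ 4040499.

Ford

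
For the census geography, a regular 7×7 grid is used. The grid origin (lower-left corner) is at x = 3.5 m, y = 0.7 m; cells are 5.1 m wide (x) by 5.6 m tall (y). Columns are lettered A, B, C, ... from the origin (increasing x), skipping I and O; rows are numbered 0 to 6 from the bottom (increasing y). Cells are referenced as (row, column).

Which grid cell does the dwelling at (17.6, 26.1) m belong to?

(4, C)

Column index: ⌊(17.6 − 3.5) / 5.1⌋ = ⌊2.765⌋ = 2 → column C
Row offset from origin: ⌊(26.1 − 0.7) / 5.6⌋ = ⌊4.536⌋ = 4 → row 4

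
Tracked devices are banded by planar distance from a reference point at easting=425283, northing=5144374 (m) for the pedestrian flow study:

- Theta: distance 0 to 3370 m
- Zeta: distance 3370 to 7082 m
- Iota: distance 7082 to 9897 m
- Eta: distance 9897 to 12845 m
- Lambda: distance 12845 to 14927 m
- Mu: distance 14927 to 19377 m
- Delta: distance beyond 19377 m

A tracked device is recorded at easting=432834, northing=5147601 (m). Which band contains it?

Distance = √((432834−425283)² + (5147601−5144374)²) = √(57017601.000 + 10413529.000) = 8211.646 m.
7082 ≤ 8211.646 < 9897 → Iota.

Iota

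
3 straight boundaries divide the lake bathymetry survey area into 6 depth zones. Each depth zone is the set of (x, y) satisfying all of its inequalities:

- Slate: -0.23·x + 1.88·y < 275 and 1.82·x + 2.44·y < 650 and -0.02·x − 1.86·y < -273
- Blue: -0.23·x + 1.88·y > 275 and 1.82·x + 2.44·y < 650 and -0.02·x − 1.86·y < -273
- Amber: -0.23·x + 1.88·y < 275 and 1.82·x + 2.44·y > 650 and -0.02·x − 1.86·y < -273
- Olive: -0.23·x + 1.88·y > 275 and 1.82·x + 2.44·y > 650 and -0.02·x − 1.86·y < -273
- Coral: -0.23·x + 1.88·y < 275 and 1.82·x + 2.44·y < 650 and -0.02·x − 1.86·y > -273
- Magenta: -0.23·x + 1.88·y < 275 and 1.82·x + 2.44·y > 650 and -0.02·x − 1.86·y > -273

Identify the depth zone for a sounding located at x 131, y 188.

-0.23·131 + 1.88·188 = 323.310, which is > 275
1.82·131 + 2.44·188 = 697.140, which is > 650
-0.02·131 − 1.86·188 = -352.300, which is < -273
This sign pattern matches Olive.

Olive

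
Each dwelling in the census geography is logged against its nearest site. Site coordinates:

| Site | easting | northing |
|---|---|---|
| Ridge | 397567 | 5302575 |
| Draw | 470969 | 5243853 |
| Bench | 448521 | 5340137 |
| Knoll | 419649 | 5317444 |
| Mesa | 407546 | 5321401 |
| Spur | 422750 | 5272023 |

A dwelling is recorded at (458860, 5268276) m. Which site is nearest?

Draw

Squared distances to each site:
Ridge: 4933253250.000; Draw: 743110810.000; Bench: 5270898242.000; Knoll: 3954994745.000; Mesa: 5455392221.000; Spur: 1317972109.000.
Minimum at Draw.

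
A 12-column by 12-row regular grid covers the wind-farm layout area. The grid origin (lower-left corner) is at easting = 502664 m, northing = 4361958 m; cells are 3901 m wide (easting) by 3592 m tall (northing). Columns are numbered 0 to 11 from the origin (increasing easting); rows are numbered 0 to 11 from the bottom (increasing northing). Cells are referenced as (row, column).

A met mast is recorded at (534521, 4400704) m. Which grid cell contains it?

(10, 8)

Column index: ⌊(534521 − 502664) / 3901⌋ = ⌊8.166⌋ = 8
Row offset from origin: ⌊(4400704 − 4361958) / 3592⌋ = ⌊10.787⌋ = 10 → row 10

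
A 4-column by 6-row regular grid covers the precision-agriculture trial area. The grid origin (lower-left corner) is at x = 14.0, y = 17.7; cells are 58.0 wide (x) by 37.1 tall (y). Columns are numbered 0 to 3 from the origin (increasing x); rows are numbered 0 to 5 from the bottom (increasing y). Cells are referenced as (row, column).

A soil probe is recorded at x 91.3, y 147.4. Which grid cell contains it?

Column index: ⌊(91.3 − 14.0) / 58.0⌋ = ⌊1.333⌋ = 1
Row offset from origin: ⌊(147.4 − 17.7) / 37.1⌋ = ⌊3.496⌋ = 3 → row 3

(3, 1)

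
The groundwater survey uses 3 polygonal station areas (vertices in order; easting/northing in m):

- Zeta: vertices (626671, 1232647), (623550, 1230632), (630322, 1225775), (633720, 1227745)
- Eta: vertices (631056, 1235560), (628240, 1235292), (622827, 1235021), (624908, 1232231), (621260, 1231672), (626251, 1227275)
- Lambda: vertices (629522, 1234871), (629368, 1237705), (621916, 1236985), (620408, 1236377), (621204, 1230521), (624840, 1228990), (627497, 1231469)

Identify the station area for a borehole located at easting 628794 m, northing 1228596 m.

Cast a ray rightward from (628794, 1228596). For each polygon, the edges (by vertex number in listed order) whose endpoints lie on opposite sides of northing = 1228596, where each meets that height, and whether that is right or left of the point:
Zeta: 2–3 at easting≈626388.7 (left), 4–1 at easting≈632496.3 (right) → 1 crossing.
Eta: 5–6 at easting≈624751.5 (left), 6–1 at easting≈627017.1 (left) → 0 crossings.
Lambda: no edge straddles that height → 0 crossings.
Only Zeta has an odd count, so the point is inside Zeta.

Zeta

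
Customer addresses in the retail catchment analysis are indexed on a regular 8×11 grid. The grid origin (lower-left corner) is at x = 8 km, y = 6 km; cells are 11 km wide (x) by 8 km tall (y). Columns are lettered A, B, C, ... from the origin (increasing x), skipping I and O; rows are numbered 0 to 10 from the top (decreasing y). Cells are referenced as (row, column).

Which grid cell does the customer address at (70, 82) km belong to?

(1, F)

Column index: ⌊(70 − 8) / 11⌋ = ⌊5.636⌋ = 5 → column F
Row offset from origin: ⌊(82 − 6) / 8⌋ = ⌊9.500⌋ = 9 → row 1 (counted from top)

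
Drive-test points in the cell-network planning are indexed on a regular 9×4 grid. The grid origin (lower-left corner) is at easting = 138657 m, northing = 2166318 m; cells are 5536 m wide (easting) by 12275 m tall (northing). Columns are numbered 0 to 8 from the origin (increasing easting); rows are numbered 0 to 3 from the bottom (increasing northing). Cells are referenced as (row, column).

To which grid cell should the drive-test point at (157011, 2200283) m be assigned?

(2, 3)

Column index: ⌊(157011 − 138657) / 5536⌋ = ⌊3.315⌋ = 3
Row offset from origin: ⌊(2200283 − 2166318) / 12275⌋ = ⌊2.767⌋ = 2 → row 2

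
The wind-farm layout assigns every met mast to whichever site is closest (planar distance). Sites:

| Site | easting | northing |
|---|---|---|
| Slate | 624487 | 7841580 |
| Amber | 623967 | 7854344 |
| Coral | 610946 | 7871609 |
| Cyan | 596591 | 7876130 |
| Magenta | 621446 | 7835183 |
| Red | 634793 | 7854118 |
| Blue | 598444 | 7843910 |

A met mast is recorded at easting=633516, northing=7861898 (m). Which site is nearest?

Squared distances to each site:
Slate: 494343965.000; Amber: 148246317.000; Coral: 603708421.000; Cyan: 1566005449.000; Magenta: 859376125.000; Red: 62159129.000; Blue: 1553613328.000.
Minimum at Red.

Red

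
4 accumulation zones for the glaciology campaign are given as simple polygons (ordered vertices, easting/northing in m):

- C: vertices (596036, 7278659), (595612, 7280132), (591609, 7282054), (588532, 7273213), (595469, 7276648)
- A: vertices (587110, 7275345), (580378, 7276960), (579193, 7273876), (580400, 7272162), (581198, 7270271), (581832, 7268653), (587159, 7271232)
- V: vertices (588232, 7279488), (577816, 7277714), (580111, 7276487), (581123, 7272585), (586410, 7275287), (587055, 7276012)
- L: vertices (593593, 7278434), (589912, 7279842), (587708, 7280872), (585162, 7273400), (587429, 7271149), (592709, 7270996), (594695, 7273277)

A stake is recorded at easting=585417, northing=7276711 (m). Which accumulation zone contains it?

V

Cast a ray rightward from (585417, 7276711). For each polygon, the edges (by vertex number in listed order) whose endpoints lie on opposite sides of northing = 7276711, where each meets that height, and whether that is right or left of the point:
C: 3–4 at easting≈589749.4 (right), 5–1 at easting≈595486.8 (right) → 2 crossings.
A: 1–2 at easting≈581415.9 (left), 2–3 at easting≈580282.3 (left) → 0 crossings.
V: 2–3 at easting≈579692.0 (left), 6–1 at easting≈587291.7 (right) → 1 crossing.
L: 3–4 at easting≈586290.2 (right), 7–1 at easting≈593961.2 (right) → 2 crossings.
Only V has an odd count, so the point is inside V.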